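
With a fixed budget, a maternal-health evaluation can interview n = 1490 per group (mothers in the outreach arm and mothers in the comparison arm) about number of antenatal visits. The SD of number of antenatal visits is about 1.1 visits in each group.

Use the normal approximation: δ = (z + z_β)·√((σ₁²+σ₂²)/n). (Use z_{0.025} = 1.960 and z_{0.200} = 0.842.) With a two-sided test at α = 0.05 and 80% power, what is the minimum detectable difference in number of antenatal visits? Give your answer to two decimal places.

δ = (z_{α/2} + z_β) · √((σ₁²+σ₂²)/n)
  = (1.960 + 0.842) · √(2.42/1490)
  = 2.802 · √0.00162
  = 2.802 · 0.0403
  = 0.1129

Minimum detectable difference ≈ 0.11 visits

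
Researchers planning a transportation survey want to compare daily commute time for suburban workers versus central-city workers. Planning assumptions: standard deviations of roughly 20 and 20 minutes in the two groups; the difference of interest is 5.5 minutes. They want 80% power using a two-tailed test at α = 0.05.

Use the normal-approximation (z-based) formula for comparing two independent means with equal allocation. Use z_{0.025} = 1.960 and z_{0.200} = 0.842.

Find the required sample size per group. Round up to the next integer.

n = 208 per group

n = (z_{α/2} + z_β)² · (σ₁² + σ₂²) / δ²
  = (1.960 + 0.842)² · (20² + 20² = 800) / 5.5²
  = 7.8512 · 800 / 30.25
  = 207.64
Round up → n = 208 per group.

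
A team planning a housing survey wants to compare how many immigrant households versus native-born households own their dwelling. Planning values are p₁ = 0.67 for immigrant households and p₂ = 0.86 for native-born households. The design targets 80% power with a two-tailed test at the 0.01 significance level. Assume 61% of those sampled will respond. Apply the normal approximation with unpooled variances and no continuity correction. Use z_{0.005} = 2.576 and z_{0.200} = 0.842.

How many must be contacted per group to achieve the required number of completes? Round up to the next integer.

n = (z_{α/2} + z_β)² · [p₁(1−p₁) + p₂(1−p₂)] / (p₁ − p₂)²
  = (2.576 + 0.842)² · (0.67·0.33 + 0.86·0.14) / (-0.19)²
  = (3.418)² · (0.2211 + 0.1204) / 0.0361
  = 11.6827 · 0.3415 / 0.0361
  = 110.52
Adjust for 61% response: 110.52 / 0.61 = 181.17.
Round up → n = 182 per group.

n = 182 per group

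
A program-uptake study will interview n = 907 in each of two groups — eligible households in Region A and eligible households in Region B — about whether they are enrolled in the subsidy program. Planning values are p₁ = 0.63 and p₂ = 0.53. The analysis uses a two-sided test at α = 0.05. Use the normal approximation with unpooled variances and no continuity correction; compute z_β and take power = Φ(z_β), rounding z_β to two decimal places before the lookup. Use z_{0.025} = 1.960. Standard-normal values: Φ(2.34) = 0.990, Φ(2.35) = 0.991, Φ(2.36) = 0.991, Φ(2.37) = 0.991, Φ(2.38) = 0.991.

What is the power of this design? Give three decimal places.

Power ≈ 0.991

z_β = |p₁−p₂|·√(n/[p₁q₁+p₂q₂]) − z_{α/2}
    = 0.10 · √(907/0.4822) − 1.960
    = 0.10 · 43.3701 − 1.960
    = 4.3370 − 1.960 = 2.3770 → 2.38
Power = Φ(2.38) = 0.991.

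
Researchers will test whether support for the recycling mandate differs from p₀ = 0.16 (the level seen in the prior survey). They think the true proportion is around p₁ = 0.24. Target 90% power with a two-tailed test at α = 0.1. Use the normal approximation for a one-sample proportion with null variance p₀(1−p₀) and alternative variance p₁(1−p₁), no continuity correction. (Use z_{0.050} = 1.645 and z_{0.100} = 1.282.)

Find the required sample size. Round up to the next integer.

n = 207

n = [z_{α/2}·√(p₀q₀) + z_β·√(p₁q₁)]² / (p₁ − p₀)²
  = [1.645·√(0.16·0.84) + 1.282·√(0.24·0.76)]² / (0.08)²
  = [1.645·0.3666 + 1.282·0.4271]² / 0.0064
  = [1.1506]² / 0.0064
  = 206.85
Round up → n = 207.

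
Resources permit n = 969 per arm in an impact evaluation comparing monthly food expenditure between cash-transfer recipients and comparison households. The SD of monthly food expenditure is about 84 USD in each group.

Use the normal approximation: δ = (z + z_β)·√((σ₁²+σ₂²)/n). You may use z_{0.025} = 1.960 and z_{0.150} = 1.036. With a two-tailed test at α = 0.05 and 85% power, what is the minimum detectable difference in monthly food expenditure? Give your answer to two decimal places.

Minimum detectable difference ≈ 11.43 USD

δ = (z_{α/2} + z_β) · √((σ₁²+σ₂²)/n)
  = (1.960 + 1.036) · √(14112/969)
  = 2.996 · √14.5635
  = 2.996 · 3.8162
  = 11.4334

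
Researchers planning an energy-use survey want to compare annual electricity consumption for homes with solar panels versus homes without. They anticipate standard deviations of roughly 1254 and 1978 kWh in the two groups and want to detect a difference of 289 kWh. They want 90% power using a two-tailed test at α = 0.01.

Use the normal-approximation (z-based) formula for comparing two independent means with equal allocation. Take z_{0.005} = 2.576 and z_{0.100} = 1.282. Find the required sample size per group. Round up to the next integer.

n = (z_{α/2} + z_β)² · (σ₁² + σ₂²) / δ²
  = (2.576 + 1.282)² · (1254² + 1978² = 5485000) / 289²
  = 14.8842 · 5485000 / 83521
  = 977.47
Round up → n = 978 per group.

n = 978 per group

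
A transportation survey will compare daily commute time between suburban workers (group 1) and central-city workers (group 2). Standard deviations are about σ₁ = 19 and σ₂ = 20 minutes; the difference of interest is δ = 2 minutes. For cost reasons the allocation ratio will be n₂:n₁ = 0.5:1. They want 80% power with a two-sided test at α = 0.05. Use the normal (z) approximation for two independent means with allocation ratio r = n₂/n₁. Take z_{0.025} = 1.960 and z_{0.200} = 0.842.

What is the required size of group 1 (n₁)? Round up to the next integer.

n₁ = 2279

n₁ = (z_{α/2} + z_β)² · (σ₁² + σ₂²/r) / δ²
   = (1.960 + 0.842)² · (19² + 20²/0.5) / 2²
   = 7.8512 · (361 + 800) / 4
   = 7.8512 · 1161 / 4
   = 2278.81
Round up → n₁ = 2279; n₂ = r·n₁ = 0.5 × 2279 = 1140.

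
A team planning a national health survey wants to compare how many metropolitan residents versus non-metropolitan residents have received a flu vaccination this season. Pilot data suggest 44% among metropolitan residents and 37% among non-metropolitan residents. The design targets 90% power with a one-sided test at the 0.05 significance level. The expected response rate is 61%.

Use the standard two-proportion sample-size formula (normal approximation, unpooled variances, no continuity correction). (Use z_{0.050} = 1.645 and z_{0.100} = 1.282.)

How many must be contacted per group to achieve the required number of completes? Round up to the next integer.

n = 1375 per group

n = (z_α + z_β)² · [p₁(1−p₁) + p₂(1−p₂)] / (p₁ − p₂)²
  = (1.645 + 1.282)² · (0.44·0.56 + 0.37·0.63) / (0.07)²
  = (2.927)² · (0.2464 + 0.2331) / 0.0049
  = 8.5673 · 0.4795 / 0.0049
  = 838.37
Adjust for 61% response: 838.37 / 0.61 = 1374.38.
Round up → n = 1375 per group.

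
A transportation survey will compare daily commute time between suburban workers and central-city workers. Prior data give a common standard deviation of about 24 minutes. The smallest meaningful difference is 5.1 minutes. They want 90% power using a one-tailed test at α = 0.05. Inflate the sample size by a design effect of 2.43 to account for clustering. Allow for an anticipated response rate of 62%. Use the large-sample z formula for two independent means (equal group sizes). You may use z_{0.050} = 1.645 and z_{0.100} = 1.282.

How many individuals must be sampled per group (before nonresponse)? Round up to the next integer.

n = 1488 per group

n = (z_α + z_β)² · (σ₁² + σ₂²) / δ²
  = (1.645 + 1.282)² · (2·24² = 1152) / 5.1²
  = 8.5673 · 1152 / 26.01
  = 379.45
Design effect: 2.43 × 379.45 = 922.07.
Adjust for 62% response: 922.07 / 0.62 = 1487.21.
Round up → n = 1488 per group.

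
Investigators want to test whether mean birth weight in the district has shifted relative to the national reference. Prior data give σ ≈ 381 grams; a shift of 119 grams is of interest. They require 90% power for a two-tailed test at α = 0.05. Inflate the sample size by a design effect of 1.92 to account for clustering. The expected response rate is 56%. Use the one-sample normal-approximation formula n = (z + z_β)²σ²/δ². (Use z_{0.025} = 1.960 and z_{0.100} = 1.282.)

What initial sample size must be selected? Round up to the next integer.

n = (z_{α/2} + z_β)² · σ² / δ²
  = (1.960 + 1.282)² · 381² / 119²
  = 10.5106 · 145161 / 14161
  = 107.74
Design effect: 1.92 × 107.74 = 206.86.
Adjust for 56% response: 206.86 / 0.56 = 369.40.
Round up → n = 370.

n = 370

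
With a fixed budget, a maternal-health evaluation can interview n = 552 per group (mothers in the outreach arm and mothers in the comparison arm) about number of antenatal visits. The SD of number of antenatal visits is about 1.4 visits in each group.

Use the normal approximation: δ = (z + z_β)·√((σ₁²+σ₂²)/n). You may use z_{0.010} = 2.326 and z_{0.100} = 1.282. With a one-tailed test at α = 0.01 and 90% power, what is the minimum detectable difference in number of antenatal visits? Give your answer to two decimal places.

δ = (z_α + z_β) · √((σ₁²+σ₂²)/n)
  = (2.326 + 1.282) · √(3.92/552)
  = 3.608 · √0.0071
  = 3.608 · 0.0843
  = 0.3040

Minimum detectable difference ≈ 0.30 visits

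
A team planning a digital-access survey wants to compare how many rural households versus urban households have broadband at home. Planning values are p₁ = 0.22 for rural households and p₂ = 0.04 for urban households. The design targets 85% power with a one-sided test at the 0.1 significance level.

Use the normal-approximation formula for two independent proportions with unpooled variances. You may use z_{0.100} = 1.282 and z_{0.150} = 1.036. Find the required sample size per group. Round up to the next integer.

n = 35 per group

n = (z_α + z_β)² · [p₁(1−p₁) + p₂(1−p₂)] / (p₁ − p₂)²
  = (1.282 + 1.036)² · (0.22·0.78 + 0.04·0.96) / (0.18)²
  = (2.318)² · (0.1716 + 0.0384) / 0.0324
  = 5.3731 · 0.2100 / 0.0324
  = 34.83
Round up → n = 35 per group.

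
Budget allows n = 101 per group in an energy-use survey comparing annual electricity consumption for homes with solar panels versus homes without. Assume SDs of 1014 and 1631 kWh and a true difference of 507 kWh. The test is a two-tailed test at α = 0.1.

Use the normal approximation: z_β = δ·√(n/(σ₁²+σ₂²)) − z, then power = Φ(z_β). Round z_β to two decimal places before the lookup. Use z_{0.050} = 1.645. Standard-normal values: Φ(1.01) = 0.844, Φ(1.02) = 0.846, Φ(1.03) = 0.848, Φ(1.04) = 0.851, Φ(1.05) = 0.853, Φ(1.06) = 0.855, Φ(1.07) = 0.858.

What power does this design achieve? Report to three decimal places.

Power ≈ 0.844

z_β = δ·√(n/(σ₁²+σ₂²)) − z_{α/2}
    = 507 · √(101/3688357) − 1.645
    = 507 · 0.00523 − 1.645
    = 2.6531 − 1.645 = 1.0081 → 1.01
Power = Φ(1.01) = 0.844.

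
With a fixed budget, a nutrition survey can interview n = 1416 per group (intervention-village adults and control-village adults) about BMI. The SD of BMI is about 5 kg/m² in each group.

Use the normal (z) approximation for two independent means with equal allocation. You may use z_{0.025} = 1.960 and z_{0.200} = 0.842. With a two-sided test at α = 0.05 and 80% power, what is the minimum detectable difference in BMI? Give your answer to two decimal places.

δ = (z_{α/2} + z_β) · √((σ₁²+σ₂²)/n)
  = (1.960 + 0.842) · √(50/1416)
  = 2.802 · √0.03531
  = 2.802 · 0.1879
  = 0.5265

Minimum detectable difference ≈ 0.53 kg/m²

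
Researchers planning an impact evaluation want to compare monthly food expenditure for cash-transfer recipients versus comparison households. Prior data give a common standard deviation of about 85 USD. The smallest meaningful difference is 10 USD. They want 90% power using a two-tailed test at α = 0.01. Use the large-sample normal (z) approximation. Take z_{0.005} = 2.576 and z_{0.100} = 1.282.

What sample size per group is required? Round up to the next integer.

n = 2151 per group

n = (z_{α/2} + z_β)² · (σ₁² + σ₂²) / δ²
  = (2.576 + 1.282)² · (2·85² = 14450) / 10²
  = 14.8842 · 14450 / 100
  = 2150.76
Round up → n = 2151 per group.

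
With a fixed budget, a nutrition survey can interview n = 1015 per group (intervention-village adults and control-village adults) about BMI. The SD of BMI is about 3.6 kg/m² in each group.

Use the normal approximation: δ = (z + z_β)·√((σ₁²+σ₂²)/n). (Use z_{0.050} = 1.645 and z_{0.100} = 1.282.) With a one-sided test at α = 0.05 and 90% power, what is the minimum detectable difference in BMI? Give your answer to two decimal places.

δ = (z_α + z_β) · √((σ₁²+σ₂²)/n)
  = (1.645 + 1.282) · √(25.92/1015)
  = 2.927 · √0.02554
  = 2.927 · 0.1598
  = 0.4677

Minimum detectable difference ≈ 0.47 kg/m²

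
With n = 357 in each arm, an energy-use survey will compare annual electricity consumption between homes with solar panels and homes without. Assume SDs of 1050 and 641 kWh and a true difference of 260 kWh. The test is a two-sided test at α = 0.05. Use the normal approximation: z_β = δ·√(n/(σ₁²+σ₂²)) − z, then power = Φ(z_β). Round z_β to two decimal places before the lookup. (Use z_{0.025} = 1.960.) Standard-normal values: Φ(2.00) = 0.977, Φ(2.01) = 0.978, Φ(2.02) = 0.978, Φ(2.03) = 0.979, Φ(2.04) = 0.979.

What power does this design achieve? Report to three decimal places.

Power ≈ 0.979

z_β = δ·√(n/(σ₁²+σ₂²)) − z_{α/2}
    = 260 · √(357/1513381) − 1.960
    = 260 · 0.01536 − 1.960
    = 3.9933 − 1.960 = 2.0333 → 2.03
Power = Φ(2.03) = 0.979.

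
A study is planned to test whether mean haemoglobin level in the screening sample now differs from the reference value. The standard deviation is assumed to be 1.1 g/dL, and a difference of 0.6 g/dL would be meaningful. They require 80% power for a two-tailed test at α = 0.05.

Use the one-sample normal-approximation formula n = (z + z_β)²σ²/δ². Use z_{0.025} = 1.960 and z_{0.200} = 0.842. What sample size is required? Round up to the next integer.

n = 27

n = (z_{α/2} + z_β)² · σ² / δ²
  = (1.960 + 0.842)² · 1.1² / 0.6²
  = 7.8512 · 1.21 / 0.36
  = 26.39
Round up → n = 27.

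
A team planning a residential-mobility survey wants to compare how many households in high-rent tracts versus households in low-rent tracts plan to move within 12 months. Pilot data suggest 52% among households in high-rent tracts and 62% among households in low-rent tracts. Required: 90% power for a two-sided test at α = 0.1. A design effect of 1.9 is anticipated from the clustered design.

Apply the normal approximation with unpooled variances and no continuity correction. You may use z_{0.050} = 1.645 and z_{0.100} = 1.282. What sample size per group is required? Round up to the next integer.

n = (z_{α/2} + z_β)² · [p₁(1−p₁) + p₂(1−p₂)] / (p₁ − p₂)²
  = (1.645 + 1.282)² · (0.52·0.48 + 0.62·0.38) / (-0.10)²
  = (2.927)² · (0.2496 + 0.2356) / 0.0100
  = 8.5673 · 0.4852 / 0.0100
  = 415.69
Design effect: 1.9 × 415.69 = 789.80.
Round up → n = 790 per group.

n = 790 per group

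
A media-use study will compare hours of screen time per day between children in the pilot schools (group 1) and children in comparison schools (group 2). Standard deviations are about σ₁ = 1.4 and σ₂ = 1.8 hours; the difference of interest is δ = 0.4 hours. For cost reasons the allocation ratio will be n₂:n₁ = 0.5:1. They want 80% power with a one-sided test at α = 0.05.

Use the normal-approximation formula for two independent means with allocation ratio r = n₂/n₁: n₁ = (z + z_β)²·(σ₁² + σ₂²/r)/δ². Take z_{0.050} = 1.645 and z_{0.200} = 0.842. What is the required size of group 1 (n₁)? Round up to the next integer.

n₁ = 327

n₁ = (z_α + z_β)² · (σ₁² + σ₂²/r) / δ²
   = (1.645 + 0.842)² · (1.4² + 1.8²/0.5) / 0.4²
   = 6.1852 · (1.96 + 6.48) / 0.16
   = 6.1852 · 8.44 / 0.16
   = 326.27
Round up → n₁ = 327; n₂ = r·n₁ = 0.5 × 327 = 164.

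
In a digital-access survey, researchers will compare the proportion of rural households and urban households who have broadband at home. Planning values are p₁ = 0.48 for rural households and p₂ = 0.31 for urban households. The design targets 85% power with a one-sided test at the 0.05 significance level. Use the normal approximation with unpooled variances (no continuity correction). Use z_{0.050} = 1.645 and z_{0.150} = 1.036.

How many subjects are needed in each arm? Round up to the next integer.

n = 116 per group

n = (z_α + z_β)² · [p₁(1−p₁) + p₂(1−p₂)] / (p₁ − p₂)²
  = (1.645 + 1.036)² · (0.48·0.52 + 0.31·0.69) / (0.17)²
  = (2.681)² · (0.2496 + 0.2139) / 0.0289
  = 7.1878 · 0.4635 / 0.0289
  = 115.28
Round up → n = 116 per group.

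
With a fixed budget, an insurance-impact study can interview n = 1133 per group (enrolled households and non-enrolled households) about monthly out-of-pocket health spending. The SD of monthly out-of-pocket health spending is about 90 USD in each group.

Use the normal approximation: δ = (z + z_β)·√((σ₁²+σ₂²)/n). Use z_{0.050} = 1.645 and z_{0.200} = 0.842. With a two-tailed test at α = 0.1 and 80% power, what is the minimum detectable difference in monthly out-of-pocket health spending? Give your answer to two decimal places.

δ = (z_{α/2} + z_β) · √((σ₁²+σ₂²)/n)
  = (1.645 + 0.842) · √(16200/1133)
  = 2.487 · √14.2983
  = 2.487 · 3.7813
  = 9.4041

Minimum detectable difference ≈ 9.40 USD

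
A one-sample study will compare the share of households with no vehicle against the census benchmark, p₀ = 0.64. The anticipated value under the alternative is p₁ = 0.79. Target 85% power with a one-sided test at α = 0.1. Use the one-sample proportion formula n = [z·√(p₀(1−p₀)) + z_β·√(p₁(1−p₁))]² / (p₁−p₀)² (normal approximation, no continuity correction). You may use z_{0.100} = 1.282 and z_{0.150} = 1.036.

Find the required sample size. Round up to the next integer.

n = 48

n = [z_α·√(p₀q₀) + z_β·√(p₁q₁)]² / (p₁ − p₀)²
  = [1.282·√(0.64·0.36) + 1.036·√(0.79·0.21)]² / (0.15)²
  = [1.282·0.4800 + 1.036·0.4073]² / 0.0225
  = [1.0373]² / 0.0225
  = 47.82
Round up → n = 48.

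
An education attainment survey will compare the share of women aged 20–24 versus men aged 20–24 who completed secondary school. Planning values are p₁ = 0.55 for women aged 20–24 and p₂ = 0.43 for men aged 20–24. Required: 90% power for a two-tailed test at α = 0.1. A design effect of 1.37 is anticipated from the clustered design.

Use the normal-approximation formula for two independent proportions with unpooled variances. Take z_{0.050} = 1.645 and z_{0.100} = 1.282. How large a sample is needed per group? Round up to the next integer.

n = (z_{α/2} + z_β)² · [p₁(1−p₁) + p₂(1−p₂)] / (p₁ − p₂)²
  = (1.645 + 1.282)² · (0.55·0.45 + 0.43·0.57) / (0.12)²
  = (2.927)² · (0.2475 + 0.2451) / 0.0144
  = 8.5673 · 0.4926 / 0.0144
  = 293.07
Design effect: 1.37 × 293.07 = 401.51.
Round up → n = 402 per group.

n = 402 per group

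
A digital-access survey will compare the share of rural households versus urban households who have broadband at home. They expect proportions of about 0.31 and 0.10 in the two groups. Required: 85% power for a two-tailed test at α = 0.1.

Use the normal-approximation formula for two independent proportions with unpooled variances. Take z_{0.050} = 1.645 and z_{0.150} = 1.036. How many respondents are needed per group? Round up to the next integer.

n = (z_{α/2} + z_β)² · [p₁(1−p₁) + p₂(1−p₂)] / (p₁ − p₂)²
  = (1.645 + 1.036)² · (0.31·0.69 + 0.10·0.90) / (0.21)²
  = (2.681)² · (0.2139 + 0.0900) / 0.0441
  = 7.1878 · 0.3039 / 0.0441
  = 49.53
Round up → n = 50 per group.

n = 50 per group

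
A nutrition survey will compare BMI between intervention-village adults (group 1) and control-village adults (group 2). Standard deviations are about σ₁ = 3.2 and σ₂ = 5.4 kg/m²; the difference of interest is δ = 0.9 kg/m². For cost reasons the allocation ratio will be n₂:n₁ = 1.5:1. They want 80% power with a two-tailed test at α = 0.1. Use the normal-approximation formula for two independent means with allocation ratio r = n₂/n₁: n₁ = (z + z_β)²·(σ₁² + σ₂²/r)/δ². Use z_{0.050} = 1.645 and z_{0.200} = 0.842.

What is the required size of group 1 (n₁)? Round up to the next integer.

n₁ = 227

n₁ = (z_{α/2} + z_β)² · (σ₁² + σ₂²/r) / δ²
   = (1.645 + 0.842)² · (3.2² + 5.4²/1.5) / 0.9²
   = 6.1852 · (10.24 + 19.44) / 0.81
   = 6.1852 · 29.68 / 0.81
   = 226.64
Round up → n₁ = 227; n₂ = r·n₁ = 1.5 × 227 = 341.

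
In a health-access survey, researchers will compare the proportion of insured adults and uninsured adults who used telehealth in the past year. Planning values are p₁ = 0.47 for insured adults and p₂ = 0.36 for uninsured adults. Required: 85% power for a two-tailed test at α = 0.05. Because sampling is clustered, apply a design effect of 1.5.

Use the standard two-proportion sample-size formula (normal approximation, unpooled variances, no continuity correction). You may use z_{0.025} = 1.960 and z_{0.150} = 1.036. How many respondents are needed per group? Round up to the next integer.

n = (z_{α/2} + z_β)² · [p₁(1−p₁) + p₂(1−p₂)] / (p₁ − p₂)²
  = (1.960 + 1.036)² · (0.47·0.53 + 0.36·0.64) / (0.11)²
  = (2.996)² · (0.2491 + 0.2304) / 0.0121
  = 8.9760 · 0.4795 / 0.0121
  = 355.70
Design effect: 1.5 × 355.70 = 533.55.
Round up → n = 534 per group.

n = 534 per group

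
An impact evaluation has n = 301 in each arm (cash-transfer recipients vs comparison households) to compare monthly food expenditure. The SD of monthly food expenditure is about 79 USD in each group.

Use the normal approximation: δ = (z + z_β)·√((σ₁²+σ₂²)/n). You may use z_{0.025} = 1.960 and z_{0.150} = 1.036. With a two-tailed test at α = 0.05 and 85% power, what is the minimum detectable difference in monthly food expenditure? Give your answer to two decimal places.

δ = (z_{α/2} + z_β) · √((σ₁²+σ₂²)/n)
  = (1.960 + 1.036) · √(12482/301)
  = 2.996 · √41.4684
  = 2.996 · 6.4396
  = 19.2930

Minimum detectable difference ≈ 19.29 USD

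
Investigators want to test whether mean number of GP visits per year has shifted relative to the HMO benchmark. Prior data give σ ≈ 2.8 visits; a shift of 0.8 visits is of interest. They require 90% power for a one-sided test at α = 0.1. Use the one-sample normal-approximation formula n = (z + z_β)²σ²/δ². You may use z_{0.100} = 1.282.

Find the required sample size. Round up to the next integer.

n = (z_α + z_β)² · σ² / δ²
  = (1.282 + 1.282)² · 2.8² / 0.8²
  = 6.5741 · 7.84 / 0.64
  = 80.53
Round up → n = 81.

n = 81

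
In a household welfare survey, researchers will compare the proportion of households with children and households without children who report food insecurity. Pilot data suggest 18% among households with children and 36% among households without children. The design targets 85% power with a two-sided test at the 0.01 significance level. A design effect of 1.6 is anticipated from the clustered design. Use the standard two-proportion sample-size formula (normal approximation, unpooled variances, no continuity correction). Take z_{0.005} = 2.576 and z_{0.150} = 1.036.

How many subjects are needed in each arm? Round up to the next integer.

n = 244 per group

n = (z_{α/2} + z_β)² · [p₁(1−p₁) + p₂(1−p₂)] / (p₁ − p₂)²
  = (2.576 + 1.036)² · (0.18·0.82 + 0.36·0.64) / (-0.18)²
  = (3.612)² · (0.1476 + 0.2304) / 0.0324
  = 13.0465 · 0.3780 / 0.0324
  = 152.21
Design effect: 1.6 × 152.21 = 243.54.
Round up → n = 244 per group.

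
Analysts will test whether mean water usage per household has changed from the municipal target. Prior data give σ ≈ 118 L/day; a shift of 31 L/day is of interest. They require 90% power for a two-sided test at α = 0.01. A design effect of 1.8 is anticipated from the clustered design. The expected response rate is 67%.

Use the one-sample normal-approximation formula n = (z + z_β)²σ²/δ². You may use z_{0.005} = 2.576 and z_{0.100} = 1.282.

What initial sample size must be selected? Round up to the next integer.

n = (z_{α/2} + z_β)² · σ² / δ²
  = (2.576 + 1.282)² · 118² / 31²
  = 14.8842 · 13924 / 961
  = 215.66
Design effect: 1.8 × 215.66 = 388.18.
Adjust for 67% response: 388.18 / 0.67 = 579.38.
Round up → n = 580.

n = 580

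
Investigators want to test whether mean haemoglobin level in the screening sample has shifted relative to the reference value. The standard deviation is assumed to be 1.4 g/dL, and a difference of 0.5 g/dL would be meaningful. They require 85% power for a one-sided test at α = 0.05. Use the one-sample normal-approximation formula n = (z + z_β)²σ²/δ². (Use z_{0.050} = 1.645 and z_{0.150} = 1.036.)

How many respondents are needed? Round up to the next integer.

n = 57

n = (z_α + z_β)² · σ² / δ²
  = (1.645 + 1.036)² · 1.4² / 0.5²
  = 7.1878 · 1.96 / 0.25
  = 56.35
Round up → n = 57.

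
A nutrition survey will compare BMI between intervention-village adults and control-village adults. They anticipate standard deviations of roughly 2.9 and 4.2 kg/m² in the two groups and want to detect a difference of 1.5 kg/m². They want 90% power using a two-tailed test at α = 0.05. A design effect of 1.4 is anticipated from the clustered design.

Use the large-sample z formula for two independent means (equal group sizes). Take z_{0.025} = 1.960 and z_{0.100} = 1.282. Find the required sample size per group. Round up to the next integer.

n = 171 per group

n = (z_{α/2} + z_β)² · (σ₁² + σ₂²) / δ²
  = (1.960 + 1.282)² · (2.9² + 4.2² = 26.05) / 1.5²
  = 10.5106 · 26.05 / 2.25
  = 121.69
Design effect: 1.4 × 121.69 = 170.36.
Round up → n = 171 per group.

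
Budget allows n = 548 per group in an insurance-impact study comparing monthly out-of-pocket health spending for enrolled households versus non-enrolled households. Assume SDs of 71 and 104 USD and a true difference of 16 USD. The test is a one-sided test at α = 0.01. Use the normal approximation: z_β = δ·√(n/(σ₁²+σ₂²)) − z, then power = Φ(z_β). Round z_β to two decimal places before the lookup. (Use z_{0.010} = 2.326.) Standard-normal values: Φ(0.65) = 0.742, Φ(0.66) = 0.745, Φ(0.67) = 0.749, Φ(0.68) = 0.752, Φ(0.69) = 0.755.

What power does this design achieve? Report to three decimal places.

z_β = δ·√(n/(σ₁²+σ₂²)) − z_α
    = 16 · √(548/15857) − 2.326
    = 16 · 0.18590 − 2.326
    = 2.9744 − 2.326 = 0.6484 → 0.65
Power = Φ(0.65) = 0.742.

Power ≈ 0.742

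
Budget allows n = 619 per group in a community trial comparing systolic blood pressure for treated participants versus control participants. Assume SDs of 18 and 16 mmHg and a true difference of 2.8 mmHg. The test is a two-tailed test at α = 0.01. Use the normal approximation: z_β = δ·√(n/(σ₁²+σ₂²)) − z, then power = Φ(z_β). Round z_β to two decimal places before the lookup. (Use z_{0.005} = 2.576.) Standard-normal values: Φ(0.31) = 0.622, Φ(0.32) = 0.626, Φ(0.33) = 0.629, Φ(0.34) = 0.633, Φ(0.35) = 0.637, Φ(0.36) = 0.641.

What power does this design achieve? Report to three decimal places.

Power ≈ 0.626

z_β = δ·√(n/(σ₁²+σ₂²)) − z_{α/2}
    = 2.8 · √(619/580) − 2.576
    = 2.8 · 1.03307 − 2.576
    = 2.8926 − 2.576 = 0.3166 → 0.32
Power = Φ(0.32) = 0.626.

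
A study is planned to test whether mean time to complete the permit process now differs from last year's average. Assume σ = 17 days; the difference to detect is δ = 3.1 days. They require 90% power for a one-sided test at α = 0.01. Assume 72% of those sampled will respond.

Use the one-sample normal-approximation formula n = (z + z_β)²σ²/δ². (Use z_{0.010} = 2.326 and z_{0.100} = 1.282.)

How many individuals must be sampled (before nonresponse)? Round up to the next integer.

n = 544

n = (z_α + z_β)² · σ² / δ²
  = (2.326 + 1.282)² · 17² / 3.1²
  = 13.0177 · 289 / 9.61
  = 391.48
Adjust for 72% response: 391.48 / 0.72 = 543.72.
Round up → n = 544.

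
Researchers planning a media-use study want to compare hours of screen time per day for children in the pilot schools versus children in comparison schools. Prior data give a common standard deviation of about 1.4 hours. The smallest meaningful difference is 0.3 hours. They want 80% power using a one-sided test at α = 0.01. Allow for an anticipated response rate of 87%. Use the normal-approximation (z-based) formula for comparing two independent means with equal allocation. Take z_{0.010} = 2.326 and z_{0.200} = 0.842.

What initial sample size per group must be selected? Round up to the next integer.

n = (z_α + z_β)² · (σ₁² + σ₂²) / δ²
  = (2.326 + 0.842)² · (2·1.4² = 3.92) / 0.3²
  = 10.0362 · 3.92 / 0.09
  = 437.13
Adjust for 87% response: 437.13 / 0.87 = 502.45.
Round up → n = 503 per group.

n = 503 per group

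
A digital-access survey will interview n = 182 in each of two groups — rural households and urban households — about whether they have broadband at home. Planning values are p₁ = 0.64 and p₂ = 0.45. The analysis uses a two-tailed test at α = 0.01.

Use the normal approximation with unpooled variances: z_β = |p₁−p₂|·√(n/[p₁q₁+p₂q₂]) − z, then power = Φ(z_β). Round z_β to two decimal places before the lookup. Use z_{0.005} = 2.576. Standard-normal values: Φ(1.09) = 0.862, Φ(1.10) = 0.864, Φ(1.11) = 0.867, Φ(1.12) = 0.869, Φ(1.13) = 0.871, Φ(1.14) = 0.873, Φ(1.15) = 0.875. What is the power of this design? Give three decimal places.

Power ≈ 0.871

z_β = |p₁−p₂|·√(n/[p₁q₁+p₂q₂]) − z_{α/2}
    = 0.19 · √(182/0.4779) − 2.576
    = 0.19 · 19.5149 − 2.576
    = 3.7078 − 2.576 = 1.1318 → 1.13
Power = Φ(1.13) = 0.871.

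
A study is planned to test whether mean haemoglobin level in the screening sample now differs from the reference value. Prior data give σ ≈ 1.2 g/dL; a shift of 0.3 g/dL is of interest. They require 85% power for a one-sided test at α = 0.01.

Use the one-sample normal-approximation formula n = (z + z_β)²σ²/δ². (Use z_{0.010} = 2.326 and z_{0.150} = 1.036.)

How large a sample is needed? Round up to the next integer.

n = 181

n = (z_α + z_β)² · σ² / δ²
  = (2.326 + 1.036)² · 1.2² / 0.3²
  = 11.3030 · 1.44 / 0.09
  = 180.85
Round up → n = 181.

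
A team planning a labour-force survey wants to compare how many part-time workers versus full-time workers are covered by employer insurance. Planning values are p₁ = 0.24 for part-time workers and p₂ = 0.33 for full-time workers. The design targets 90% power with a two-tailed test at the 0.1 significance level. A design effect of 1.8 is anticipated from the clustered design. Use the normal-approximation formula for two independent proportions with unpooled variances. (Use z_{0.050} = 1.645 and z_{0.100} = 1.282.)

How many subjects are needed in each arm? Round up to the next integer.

n = (z_{α/2} + z_β)² · [p₁(1−p₁) + p₂(1−p₂)] / (p₁ − p₂)²
  = (1.645 + 1.282)² · (0.24·0.76 + 0.33·0.67) / (-0.09)²
  = (2.927)² · (0.1824 + 0.2211) / 0.0081
  = 8.5673 · 0.4035 / 0.0081
  = 426.78
Design effect: 1.8 × 426.78 = 768.20.
Round up → n = 769 per group.

n = 769 per group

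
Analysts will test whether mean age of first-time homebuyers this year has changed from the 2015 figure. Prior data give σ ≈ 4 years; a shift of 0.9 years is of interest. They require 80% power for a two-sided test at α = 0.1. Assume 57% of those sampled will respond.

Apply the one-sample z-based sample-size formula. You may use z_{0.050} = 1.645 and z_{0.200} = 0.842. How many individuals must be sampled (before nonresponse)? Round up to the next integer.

n = 215

n = (z_{α/2} + z_β)² · σ² / δ²
  = (1.645 + 0.842)² · 4² / 0.9²
  = 6.1852 · 16 / 0.81
  = 122.18
Adjust for 57% response: 122.18 / 0.57 = 214.34.
Round up → n = 215.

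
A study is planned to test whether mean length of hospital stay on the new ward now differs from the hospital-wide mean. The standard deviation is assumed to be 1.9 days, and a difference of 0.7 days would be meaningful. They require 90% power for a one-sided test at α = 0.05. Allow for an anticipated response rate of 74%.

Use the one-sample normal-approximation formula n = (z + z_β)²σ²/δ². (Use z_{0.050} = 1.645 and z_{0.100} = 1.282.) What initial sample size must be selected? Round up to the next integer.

n = 86

n = (z_α + z_β)² · σ² / δ²
  = (1.645 + 1.282)² · 1.9² / 0.7²
  = 8.5673 · 3.61 / 0.49
  = 63.12
Adjust for 74% response: 63.12 / 0.74 = 85.30.
Round up → n = 86.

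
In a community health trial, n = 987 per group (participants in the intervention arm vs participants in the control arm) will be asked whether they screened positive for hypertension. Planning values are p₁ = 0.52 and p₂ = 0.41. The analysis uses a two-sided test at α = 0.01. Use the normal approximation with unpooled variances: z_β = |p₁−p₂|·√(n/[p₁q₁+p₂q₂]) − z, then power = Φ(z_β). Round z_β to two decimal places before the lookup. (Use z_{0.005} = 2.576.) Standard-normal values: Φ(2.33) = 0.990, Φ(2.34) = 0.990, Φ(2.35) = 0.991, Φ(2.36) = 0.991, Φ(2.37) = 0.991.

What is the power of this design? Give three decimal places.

z_β = |p₁−p₂|·√(n/[p₁q₁+p₂q₂]) − z_{α/2}
    = 0.11 · √(987/0.4915) − 2.576
    = 0.11 · 44.8123 − 2.576
    = 4.9293 − 2.576 = 2.3533 → 2.35
Power = Φ(2.35) = 0.991.

Power ≈ 0.991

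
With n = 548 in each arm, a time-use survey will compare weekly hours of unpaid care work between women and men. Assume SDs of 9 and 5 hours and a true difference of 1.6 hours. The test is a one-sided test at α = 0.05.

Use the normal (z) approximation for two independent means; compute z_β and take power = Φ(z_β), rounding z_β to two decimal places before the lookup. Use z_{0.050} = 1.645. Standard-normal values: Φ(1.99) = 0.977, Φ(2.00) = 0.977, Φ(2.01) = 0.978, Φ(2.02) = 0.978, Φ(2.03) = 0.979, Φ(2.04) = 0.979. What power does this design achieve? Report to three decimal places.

Power ≈ 0.977

z_β = δ·√(n/(σ₁²+σ₂²)) − z_α
    = 1.6 · √(548/106) − 1.645
    = 1.6 · 2.27372 − 1.645
    = 3.6380 − 1.645 = 1.9930 → 1.99
Power = Φ(1.99) = 0.977.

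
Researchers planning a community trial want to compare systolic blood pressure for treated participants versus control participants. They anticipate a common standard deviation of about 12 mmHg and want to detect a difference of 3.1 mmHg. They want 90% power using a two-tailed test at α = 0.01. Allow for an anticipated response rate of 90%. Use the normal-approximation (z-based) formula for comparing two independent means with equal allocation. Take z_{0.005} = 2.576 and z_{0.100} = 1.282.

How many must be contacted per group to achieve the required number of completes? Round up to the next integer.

n = (z_{α/2} + z_β)² · (σ₁² + σ₂²) / δ²
  = (2.576 + 1.282)² · (2·12² = 288) / 3.1²
  = 14.8842 · 288 / 9.61
  = 446.06
Adjust for 90% response: 446.06 / 0.90 = 495.62.
Round up → n = 496 per group.

n = 496 per group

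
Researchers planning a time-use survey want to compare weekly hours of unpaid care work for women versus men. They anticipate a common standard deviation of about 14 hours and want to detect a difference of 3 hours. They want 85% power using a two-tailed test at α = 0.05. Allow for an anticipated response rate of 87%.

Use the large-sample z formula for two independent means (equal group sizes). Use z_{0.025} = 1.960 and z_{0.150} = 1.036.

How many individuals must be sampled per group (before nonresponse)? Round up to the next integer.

n = (z_{α/2} + z_β)² · (σ₁² + σ₂²) / δ²
  = (1.960 + 1.036)² · (2·14² = 392) / 3²
  = 8.9760 · 392 / 9
  = 390.96
Adjust for 87% response: 390.96 / 0.87 = 449.37.
Round up → n = 450 per group.

n = 450 per group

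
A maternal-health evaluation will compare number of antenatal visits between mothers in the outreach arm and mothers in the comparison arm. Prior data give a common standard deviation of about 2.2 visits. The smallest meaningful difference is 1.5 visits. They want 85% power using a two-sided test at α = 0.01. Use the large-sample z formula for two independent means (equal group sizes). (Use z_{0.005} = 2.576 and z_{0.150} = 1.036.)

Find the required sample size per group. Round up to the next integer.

n = (z_{α/2} + z_β)² · (σ₁² + σ₂²) / δ²
  = (2.576 + 1.036)² · (2·2.2² = 9.68) / 1.5²
  = 13.0465 · 9.68 / 2.25
  = 56.13
Round up → n = 57 per group.

n = 57 per group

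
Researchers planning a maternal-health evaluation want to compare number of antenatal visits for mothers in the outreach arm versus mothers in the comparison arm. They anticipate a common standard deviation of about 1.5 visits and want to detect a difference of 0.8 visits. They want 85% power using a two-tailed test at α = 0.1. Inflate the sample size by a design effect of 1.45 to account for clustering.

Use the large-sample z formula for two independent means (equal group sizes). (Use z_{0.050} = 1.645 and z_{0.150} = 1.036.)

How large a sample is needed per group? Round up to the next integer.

n = (z_{α/2} + z_β)² · (σ₁² + σ₂²) / δ²
  = (1.645 + 1.036)² · (2·1.5² = 4.5) / 0.8²
  = 7.1878 · 4.5 / 0.64
  = 50.54
Design effect: 1.45 × 50.54 = 73.28.
Round up → n = 74 per group.

n = 74 per group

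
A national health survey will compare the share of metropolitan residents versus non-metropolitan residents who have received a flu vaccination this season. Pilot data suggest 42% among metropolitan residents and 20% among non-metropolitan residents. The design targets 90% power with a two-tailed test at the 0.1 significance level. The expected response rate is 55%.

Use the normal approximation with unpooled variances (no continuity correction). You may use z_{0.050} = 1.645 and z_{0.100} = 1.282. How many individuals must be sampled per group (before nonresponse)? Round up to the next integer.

n = (z_{α/2} + z_β)² · [p₁(1−p₁) + p₂(1−p₂)] / (p₁ − p₂)²
  = (1.645 + 1.282)² · (0.42·0.58 + 0.20·0.80) / (0.22)²
  = (2.927)² · (0.2436 + 0.1600) / 0.0484
  = 8.5673 · 0.4036 / 0.0484
  = 71.44
Adjust for 55% response: 71.44 / 0.55 = 129.89.
Round up → n = 130 per group.

n = 130 per group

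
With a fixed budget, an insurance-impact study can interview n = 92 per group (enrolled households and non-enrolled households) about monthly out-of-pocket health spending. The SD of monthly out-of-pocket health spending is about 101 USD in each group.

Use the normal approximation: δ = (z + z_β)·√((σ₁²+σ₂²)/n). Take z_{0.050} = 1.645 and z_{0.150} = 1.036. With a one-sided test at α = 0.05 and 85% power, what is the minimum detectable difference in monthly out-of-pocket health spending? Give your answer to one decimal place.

δ = (z_α + z_β) · √((σ₁²+σ₂²)/n)
  = (1.645 + 1.036) · √(20402/92)
  = 2.681 · √221.7609
  = 2.681 · 14.8916
  = 39.9245

Minimum detectable difference ≈ 39.9 USD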